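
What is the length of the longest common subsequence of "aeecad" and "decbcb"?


LCS of "aeecad" and "decbcb"
DP table:
           d    e    c    b    c    b
      0    0    0    0    0    0    0
  a   0    0    0    0    0    0    0
  e   0    0    1    1    1    1    1
  e   0    0    1    1    1    1    1
  c   0    0    1    2    2    2    2
  a   0    0    1    2    2    2    2
  d   0    1    1    2    2    2    2
LCS length = dp[6][6] = 2

2


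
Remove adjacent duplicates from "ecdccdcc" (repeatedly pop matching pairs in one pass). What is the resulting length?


Input: ecdccdcc
Stack-based adjacent duplicate removal:
  Read 'e': push. Stack: e
  Read 'c': push. Stack: ec
  Read 'd': push. Stack: ecd
  Read 'c': push. Stack: ecdc
  Read 'c': matches stack top 'c' => pop. Stack: ecd
  Read 'd': matches stack top 'd' => pop. Stack: ec
  Read 'c': matches stack top 'c' => pop. Stack: e
  Read 'c': push. Stack: ec
Final stack: "ec" (length 2)

2


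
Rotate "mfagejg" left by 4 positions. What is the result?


Input: "mfagejg", rotate left by 4
First 4 characters: "mfag"
Remaining characters: "ejg"
Concatenate remaining + first: "ejg" + "mfag" = "ejgmfag"

ejgmfag


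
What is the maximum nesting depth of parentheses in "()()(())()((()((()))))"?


Input: "()()(())()((()((()))))"
Tracking depth:
  Position 0 '(': depth becomes 1
  Position 1 ')': depth becomes 0
  Position 2 '(': depth becomes 1
  Position 3 ')': depth becomes 0
  Position 4 '(': depth becomes 1
  Position 5 '(': depth becomes 2
  Position 6 ')': depth becomes 1
  Position 7 ')': depth becomes 0
  Position 8 '(': depth becomes 1
  Position 9 ')': depth becomes 0
  Position 10 '(': depth becomes 1
  Position 11 '(': depth becomes 2
  Position 12 '(': depth becomes 3
  Position 13 ')': depth becomes 2
  Position 14 '(': depth becomes 3
  Position 15 '(': depth becomes 4
  Position 16 '(': depth becomes 5
  Position 17 ')': depth becomes 4
  Position 18 ')': depth becomes 3
  Position 19 ')': depth becomes 2
  Position 20 ')': depth becomes 1
  Position 21 ')': depth becomes 0
Maximum depth reached: 5

5


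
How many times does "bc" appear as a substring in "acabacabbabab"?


Searching for "bc" in "acabacabbabab"
Scanning each position:
  Position 0: "ac" => no
  Position 1: "ca" => no
  Position 2: "ab" => no
  Position 3: "ba" => no
  Position 4: "ac" => no
  Position 5: "ca" => no
  Position 6: "ab" => no
  Position 7: "bb" => no
  Position 8: "ba" => no
  Position 9: "ab" => no
  Position 10: "ba" => no
  Position 11: "ab" => no
Total occurrences: 0

0


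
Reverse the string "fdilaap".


Input: fdilaap
Reading characters right to left:
  Position 6: 'p'
  Position 5: 'a'
  Position 4: 'a'
  Position 3: 'l'
  Position 2: 'i'
  Position 1: 'd'
  Position 0: 'f'
Reversed: paalidf

paalidf


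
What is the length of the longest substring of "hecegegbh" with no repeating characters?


Input: "hecegegbh"
Sliding window (track last position of each char):
  Position 0 ('h'): window [0,0] length 1 -- new best
  Position 1 ('e'): window [0,1] length 2 -- new best
  Position 2 ('c'): window [0,2] length 3 -- new best
  Position 3 ('e'): repeat (last at 1), move window start to 2
  Position 3 ('e'): window [2,3] length 2
  Position 4 ('g'): window [2,4] length 3
  Position 5 ('e'): repeat (last at 3), move window start to 4
  Position 5 ('e'): window [4,5] length 2
  Position 6 ('g'): repeat (last at 4), move window start to 5
  Position 6 ('g'): window [5,6] length 2
  Position 7 ('b'): window [5,7] length 3
  Position 8 ('h'): window [5,8] length 4 -- new best
Longest substring with no repeats: "egbh" with length 4

4


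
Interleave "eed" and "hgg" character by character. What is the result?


Interleaving "eed" and "hgg":
  Position 0: 'e' from first, 'h' from second => "eh"
  Position 1: 'e' from first, 'g' from second => "eg"
  Position 2: 'd' from first, 'g' from second => "dg"
Result: ehegdg

ehegdg


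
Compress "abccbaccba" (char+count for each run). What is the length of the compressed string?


Input: abccbaccba
Runs:
  'a' x 1 => "a1"
  'b' x 1 => "b1"
  'c' x 2 => "c2"
  'b' x 1 => "b1"
  'a' x 1 => "a1"
  'c' x 2 => "c2"
  'b' x 1 => "b1"
  'a' x 1 => "a1"
Compressed: "a1b1c2b1a1c2b1a1"
Compressed length: 16

16


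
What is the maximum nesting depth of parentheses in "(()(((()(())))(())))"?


Input: "(()(((()(())))(())))"
Tracking depth:
  Position 0 '(': depth becomes 1
  Position 1 '(': depth becomes 2
  Position 2 ')': depth becomes 1
  Position 3 '(': depth becomes 2
  Position 4 '(': depth becomes 3
  Position 5 '(': depth becomes 4
  Position 6 '(': depth becomes 5
  Position 7 ')': depth becomes 4
  Position 8 '(': depth becomes 5
  Position 9 '(': depth becomes 6
  Position 10 ')': depth becomes 5
  Position 11 ')': depth becomes 4
  Position 12 ')': depth becomes 3
  Position 13 ')': depth becomes 2
  Position 14 '(': depth becomes 3
  Position 15 '(': depth becomes 4
  Position 16 ')': depth becomes 3
  Position 17 ')': depth becomes 2
  Position 18 ')': depth becomes 1
  Position 19 ')': depth becomes 0
Maximum depth reached: 6

6


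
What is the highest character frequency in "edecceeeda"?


Input: edecceeeda
Character counts:
  'a': 1
  'c': 2
  'd': 2
  'e': 5
Maximum frequency: 5

5


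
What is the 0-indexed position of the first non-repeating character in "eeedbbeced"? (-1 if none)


Input: eeedbbeced
Character frequencies:
  'b': 2
  'c': 1
  'd': 2
  'e': 5
Scanning left to right for freq == 1:
  Position 0 ('e'): freq=5, skip
  Position 1 ('e'): freq=5, skip
  Position 2 ('e'): freq=5, skip
  Position 3 ('d'): freq=2, skip
  Position 4 ('b'): freq=2, skip
  Position 5 ('b'): freq=2, skip
  Position 6 ('e'): freq=5, skip
  Position 7 ('c'): unique! => answer = 7

7


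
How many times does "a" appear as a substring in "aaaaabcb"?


Searching for "a" in "aaaaabcb"
Scanning each position:
  Position 0: "a" => MATCH
  Position 1: "a" => MATCH
  Position 2: "a" => MATCH
  Position 3: "a" => MATCH
  Position 4: "a" => MATCH
  Position 5: "b" => no
  Position 6: "c" => no
  Position 7: "b" => no
Total occurrences: 5

5


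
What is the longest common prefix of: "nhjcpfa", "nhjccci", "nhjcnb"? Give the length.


Words: nhjcpfa, nhjccci, nhjcnb
  Position 0: all 'n' => match
  Position 1: all 'h' => match
  Position 2: all 'j' => match
  Position 3: all 'c' => match
  Position 4: ('p', 'c', 'n') => mismatch, stop
LCP = "nhjc" (length 4)

4


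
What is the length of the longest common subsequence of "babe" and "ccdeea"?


LCS of "babe" and "ccdeea"
DP table:
           c    c    d    e    e    a
      0    0    0    0    0    0    0
  b   0    0    0    0    0    0    0
  a   0    0    0    0    0    0    1
  b   0    0    0    0    0    0    1
  e   0    0    0    0    1    1    1
LCS length = dp[4][6] = 1

1


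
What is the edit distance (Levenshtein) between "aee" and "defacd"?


Computing edit distance: "aee" -> "defacd"
DP table:
           d    e    f    a    c    d
      0    1    2    3    4    5    6
  a   1    1    2    3    3    4    5
  e   2    2    1    2    3    4    5
  e   3    3    2    2    3    4    5
Edit distance = dp[3][6] = 5

5


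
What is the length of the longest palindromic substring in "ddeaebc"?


Input: "ddeaebc"
Checking substrings for palindromes:
  [2:5] "eae" (len 3) => palindrome
  [0:2] "dd" (len 2) => palindrome
Longest palindromic substring: "eae" with length 3

3


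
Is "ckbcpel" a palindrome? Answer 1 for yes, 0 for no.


Input: ckbcpel
Reversed: lepcbkc
  Compare pos 0 ('c') with pos 6 ('l'): MISMATCH
  Compare pos 1 ('k') with pos 5 ('e'): MISMATCH
  Compare pos 2 ('b') with pos 4 ('p'): MISMATCH
Result: not a palindrome

0


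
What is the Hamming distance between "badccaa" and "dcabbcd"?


Comparing "badccaa" and "dcabbcd" position by position:
  Position 0: 'b' vs 'd' => differ
  Position 1: 'a' vs 'c' => differ
  Position 2: 'd' vs 'a' => differ
  Position 3: 'c' vs 'b' => differ
  Position 4: 'c' vs 'b' => differ
  Position 5: 'a' vs 'c' => differ
  Position 6: 'a' vs 'd' => differ
Total differences (Hamming distance): 7

7


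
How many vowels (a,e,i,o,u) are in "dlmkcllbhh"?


Input: dlmkcllbhh
Checking each character:
  'd' at position 0: consonant
  'l' at position 1: consonant
  'm' at position 2: consonant
  'k' at position 3: consonant
  'c' at position 4: consonant
  'l' at position 5: consonant
  'l' at position 6: consonant
  'b' at position 7: consonant
  'h' at position 8: consonant
  'h' at position 9: consonant
Total vowels: 0

0


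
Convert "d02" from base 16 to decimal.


Input: "d02" in base 16
Positional expansion:
  Digit 'd' (value 13) x 16^2 = 3328
  Digit '0' (value 0) x 16^1 = 0
  Digit '2' (value 2) x 16^0 = 2
Sum = 3330

3330


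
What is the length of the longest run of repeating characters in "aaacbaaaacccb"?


Input: "aaacbaaaacccb"
Scanning for longest run:
  Position 1 ('a'): continues run of 'a', length=2
  Position 2 ('a'): continues run of 'a', length=3
  Position 3 ('c'): new char, reset run to 1
  Position 4 ('b'): new char, reset run to 1
  Position 5 ('a'): new char, reset run to 1
  Position 6 ('a'): continues run of 'a', length=2
  Position 7 ('a'): continues run of 'a', length=3
  Position 8 ('a'): continues run of 'a', length=4
  Position 9 ('c'): new char, reset run to 1
  Position 10 ('c'): continues run of 'c', length=2
  Position 11 ('c'): continues run of 'c', length=3
  Position 12 ('b'): new char, reset run to 1
Longest run: 'a' with length 4

4


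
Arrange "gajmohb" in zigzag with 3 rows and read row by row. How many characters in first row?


Zigzag "gajmohb" into 3 rows:
Placing characters:
  'g' => row 0
  'a' => row 1
  'j' => row 2
  'm' => row 1
  'o' => row 0
  'h' => row 1
  'b' => row 2
Rows:
  Row 0: "go"
  Row 1: "amh"
  Row 2: "jb"
First row length: 2

2


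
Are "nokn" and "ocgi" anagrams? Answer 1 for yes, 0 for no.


Strings: "nokn", "ocgi"
Sorted first:  knno
Sorted second: cgio
Differ at position 0: 'k' vs 'c' => not anagrams

0


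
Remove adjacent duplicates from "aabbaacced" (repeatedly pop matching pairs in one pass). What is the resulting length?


Input: aabbaacced
Stack-based adjacent duplicate removal:
  Read 'a': push. Stack: a
  Read 'a': matches stack top 'a' => pop. Stack: (empty)
  Read 'b': push. Stack: b
  Read 'b': matches stack top 'b' => pop. Stack: (empty)
  Read 'a': push. Stack: a
  Read 'a': matches stack top 'a' => pop. Stack: (empty)
  Read 'c': push. Stack: c
  Read 'c': matches stack top 'c' => pop. Stack: (empty)
  Read 'e': push. Stack: e
  Read 'd': push. Stack: ed
Final stack: "ed" (length 2)

2


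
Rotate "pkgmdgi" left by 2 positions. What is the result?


Input: "pkgmdgi", rotate left by 2
First 2 characters: "pk"
Remaining characters: "gmdgi"
Concatenate remaining + first: "gmdgi" + "pk" = "gmdgipk"

gmdgipk


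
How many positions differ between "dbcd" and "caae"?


Comparing "dbcd" and "caae" position by position:
  Position 0: 'd' vs 'c' => DIFFER
  Position 1: 'b' vs 'a' => DIFFER
  Position 2: 'c' vs 'a' => DIFFER
  Position 3: 'd' vs 'e' => DIFFER
Positions that differ: 4

4


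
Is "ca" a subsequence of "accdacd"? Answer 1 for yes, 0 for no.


Check if "ca" is a subsequence of "accdacd"
Greedy scan:
  Position 0 ('a'): no match needed
  Position 1 ('c'): matches sub[0] = 'c'
  Position 2 ('c'): no match needed
  Position 3 ('d'): no match needed
  Position 4 ('a'): matches sub[1] = 'a'
  Position 5 ('c'): no match needed
  Position 6 ('d'): no match needed
All 2 characters matched => is a subsequence

1


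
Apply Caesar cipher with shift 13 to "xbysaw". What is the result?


Caesar cipher: shift "xbysaw" by 13
  'x' (pos 23) + 13 = pos 10 = 'k'
  'b' (pos 1) + 13 = pos 14 = 'o'
  'y' (pos 24) + 13 = pos 11 = 'l'
  's' (pos 18) + 13 = pos 5 = 'f'
  'a' (pos 0) + 13 = pos 13 = 'n'
  'w' (pos 22) + 13 = pos 9 = 'j'
Result: kolfnj

kolfnj


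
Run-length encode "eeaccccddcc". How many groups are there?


Input: eeaccccddcc
Scanning for consecutive runs:
  Group 1: 'e' x 2 (positions 0-1)
  Group 2: 'a' x 1 (positions 2-2)
  Group 3: 'c' x 4 (positions 3-6)
  Group 4: 'd' x 2 (positions 7-8)
  Group 5: 'c' x 2 (positions 9-10)
Total groups: 5

5


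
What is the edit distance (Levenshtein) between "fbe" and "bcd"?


Computing edit distance: "fbe" -> "bcd"
DP table:
           b    c    d
      0    1    2    3
  f   1    1    2    3
  b   2    1    2    3
  e   3    2    2    3
Edit distance = dp[3][3] = 3

3


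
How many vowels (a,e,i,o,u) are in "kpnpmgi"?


Input: kpnpmgi
Checking each character:
  'k' at position 0: consonant
  'p' at position 1: consonant
  'n' at position 2: consonant
  'p' at position 3: consonant
  'm' at position 4: consonant
  'g' at position 5: consonant
  'i' at position 6: vowel (running total: 1)
Total vowels: 1

1


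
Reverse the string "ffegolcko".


Input: ffegolcko
Reading characters right to left:
  Position 8: 'o'
  Position 7: 'k'
  Position 6: 'c'
  Position 5: 'l'
  Position 4: 'o'
  Position 3: 'g'
  Position 2: 'e'
  Position 1: 'f'
  Position 0: 'f'
Reversed: okclogeff

okclogeff


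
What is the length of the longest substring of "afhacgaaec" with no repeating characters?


Input: "afhacgaaec"
Sliding window (track last position of each char):
  Position 0 ('a'): window [0,0] length 1 -- new best
  Position 1 ('f'): window [0,1] length 2 -- new best
  Position 2 ('h'): window [0,2] length 3 -- new best
  Position 3 ('a'): repeat (last at 0), move window start to 1
  Position 3 ('a'): window [1,3] length 3
  Position 4 ('c'): window [1,4] length 4 -- new best
  Position 5 ('g'): window [1,5] length 5 -- new best
  Position 6 ('a'): repeat (last at 3), move window start to 4
  Position 6 ('a'): window [4,6] length 3
  Position 7 ('a'): repeat (last at 6), move window start to 7
  Position 7 ('a'): window [7,7] length 1
  Position 8 ('e'): window [7,8] length 2
  Position 9 ('c'): window [7,9] length 3
Longest substring with no repeats: "fhacg" with length 5

5


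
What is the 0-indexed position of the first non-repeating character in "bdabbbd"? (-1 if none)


Input: bdabbbd
Character frequencies:
  'a': 1
  'b': 4
  'd': 2
Scanning left to right for freq == 1:
  Position 0 ('b'): freq=4, skip
  Position 1 ('d'): freq=2, skip
  Position 2 ('a'): unique! => answer = 2

2


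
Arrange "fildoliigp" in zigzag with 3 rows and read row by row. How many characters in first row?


Zigzag "fildoliigp" into 3 rows:
Placing characters:
  'f' => row 0
  'i' => row 1
  'l' => row 2
  'd' => row 1
  'o' => row 0
  'l' => row 1
  'i' => row 2
  'i' => row 1
  'g' => row 0
  'p' => row 1
Rows:
  Row 0: "fog"
  Row 1: "idlip"
  Row 2: "li"
First row length: 3

3


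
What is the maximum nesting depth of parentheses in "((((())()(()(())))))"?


Input: "((((())()(()(())))))"
Tracking depth:
  Position 0 '(': depth becomes 1
  Position 1 '(': depth becomes 2
  Position 2 '(': depth becomes 3
  Position 3 '(': depth becomes 4
  Position 4 '(': depth becomes 5
  Position 5 ')': depth becomes 4
  Position 6 ')': depth becomes 3
  Position 7 '(': depth becomes 4
  Position 8 ')': depth becomes 3
  Position 9 '(': depth becomes 4
  Position 10 '(': depth becomes 5
  Position 11 ')': depth becomes 4
  Position 12 '(': depth becomes 5
  Position 13 '(': depth becomes 6
  Position 14 ')': depth becomes 5
  Position 15 ')': depth becomes 4
  Position 16 ')': depth becomes 3
  Position 17 ')': depth becomes 2
  Position 18 ')': depth becomes 1
  Position 19 ')': depth becomes 0
Maximum depth reached: 6

6


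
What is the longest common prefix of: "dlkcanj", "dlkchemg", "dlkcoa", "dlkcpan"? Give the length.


Words: dlkcanj, dlkchemg, dlkcoa, dlkcpan
  Position 0: all 'd' => match
  Position 1: all 'l' => match
  Position 2: all 'k' => match
  Position 3: all 'c' => match
  Position 4: ('a', 'h', 'o', 'p') => mismatch, stop
LCP = "dlkc" (length 4)

4


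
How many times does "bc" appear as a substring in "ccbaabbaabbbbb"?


Searching for "bc" in "ccbaabbaabbbbb"
Scanning each position:
  Position 0: "cc" => no
  Position 1: "cb" => no
  Position 2: "ba" => no
  Position 3: "aa" => no
  Position 4: "ab" => no
  Position 5: "bb" => no
  Position 6: "ba" => no
  Position 7: "aa" => no
  Position 8: "ab" => no
  Position 9: "bb" => no
  Position 10: "bb" => no
  Position 11: "bb" => no
  Position 12: "bb" => no
Total occurrences: 0

0


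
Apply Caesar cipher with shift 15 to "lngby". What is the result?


Caesar cipher: shift "lngby" by 15
  'l' (pos 11) + 15 = pos 0 = 'a'
  'n' (pos 13) + 15 = pos 2 = 'c'
  'g' (pos 6) + 15 = pos 21 = 'v'
  'b' (pos 1) + 15 = pos 16 = 'q'
  'y' (pos 24) + 15 = pos 13 = 'n'
Result: acvqn

acvqn


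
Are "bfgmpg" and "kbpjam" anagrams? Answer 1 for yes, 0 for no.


Strings: "bfgmpg", "kbpjam"
Sorted first:  bfggmp
Sorted second: abjkmp
Differ at position 0: 'b' vs 'a' => not anagrams

0


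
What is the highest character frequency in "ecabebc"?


Input: ecabebc
Character counts:
  'a': 1
  'b': 2
  'c': 2
  'e': 2
Maximum frequency: 2

2


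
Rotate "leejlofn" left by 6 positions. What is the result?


Input: "leejlofn", rotate left by 6
First 6 characters: "leejlo"
Remaining characters: "fn"
Concatenate remaining + first: "fn" + "leejlo" = "fnleejlo"

fnleejlo


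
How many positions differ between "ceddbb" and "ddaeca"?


Comparing "ceddbb" and "ddaeca" position by position:
  Position 0: 'c' vs 'd' => DIFFER
  Position 1: 'e' vs 'd' => DIFFER
  Position 2: 'd' vs 'a' => DIFFER
  Position 3: 'd' vs 'e' => DIFFER
  Position 4: 'b' vs 'c' => DIFFER
  Position 5: 'b' vs 'a' => DIFFER
Positions that differ: 6

6


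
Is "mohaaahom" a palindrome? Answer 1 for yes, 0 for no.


Input: mohaaahom
Reversed: mohaaahom
  Compare pos 0 ('m') with pos 8 ('m'): match
  Compare pos 1 ('o') with pos 7 ('o'): match
  Compare pos 2 ('h') with pos 6 ('h'): match
  Compare pos 3 ('a') with pos 5 ('a'): match
Result: palindrome

1


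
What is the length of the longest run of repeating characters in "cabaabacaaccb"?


Input: "cabaabacaaccb"
Scanning for longest run:
  Position 1 ('a'): new char, reset run to 1
  Position 2 ('b'): new char, reset run to 1
  Position 3 ('a'): new char, reset run to 1
  Position 4 ('a'): continues run of 'a', length=2
  Position 5 ('b'): new char, reset run to 1
  Position 6 ('a'): new char, reset run to 1
  Position 7 ('c'): new char, reset run to 1
  Position 8 ('a'): new char, reset run to 1
  Position 9 ('a'): continues run of 'a', length=2
  Position 10 ('c'): new char, reset run to 1
  Position 11 ('c'): continues run of 'c', length=2
  Position 12 ('b'): new char, reset run to 1
Longest run: 'a' with length 2

2


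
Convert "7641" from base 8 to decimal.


Input: "7641" in base 8
Positional expansion:
  Digit '7' (value 7) x 8^3 = 3584
  Digit '6' (value 6) x 8^2 = 384
  Digit '4' (value 4) x 8^1 = 32
  Digit '1' (value 1) x 8^0 = 1
Sum = 4001

4001


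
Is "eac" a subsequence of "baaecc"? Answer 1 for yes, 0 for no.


Check if "eac" is a subsequence of "baaecc"
Greedy scan:
  Position 0 ('b'): no match needed
  Position 1 ('a'): no match needed
  Position 2 ('a'): no match needed
  Position 3 ('e'): matches sub[0] = 'e'
  Position 4 ('c'): no match needed
  Position 5 ('c'): no match needed
Only matched 1/3 characters => not a subsequence

0


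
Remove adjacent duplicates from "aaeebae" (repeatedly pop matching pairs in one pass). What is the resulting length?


Input: aaeebae
Stack-based adjacent duplicate removal:
  Read 'a': push. Stack: a
  Read 'a': matches stack top 'a' => pop. Stack: (empty)
  Read 'e': push. Stack: e
  Read 'e': matches stack top 'e' => pop. Stack: (empty)
  Read 'b': push. Stack: b
  Read 'a': push. Stack: ba
  Read 'e': push. Stack: bae
Final stack: "bae" (length 3)

3


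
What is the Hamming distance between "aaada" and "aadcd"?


Comparing "aaada" and "aadcd" position by position:
  Position 0: 'a' vs 'a' => same
  Position 1: 'a' vs 'a' => same
  Position 2: 'a' vs 'd' => differ
  Position 3: 'd' vs 'c' => differ
  Position 4: 'a' vs 'd' => differ
Total differences (Hamming distance): 3

3


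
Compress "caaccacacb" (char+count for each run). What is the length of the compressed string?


Input: caaccacacb
Runs:
  'c' x 1 => "c1"
  'a' x 2 => "a2"
  'c' x 2 => "c2"
  'a' x 1 => "a1"
  'c' x 1 => "c1"
  'a' x 1 => "a1"
  'c' x 1 => "c1"
  'b' x 1 => "b1"
Compressed: "c1a2c2a1c1a1c1b1"
Compressed length: 16

16


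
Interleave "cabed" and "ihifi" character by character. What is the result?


Interleaving "cabed" and "ihifi":
  Position 0: 'c' from first, 'i' from second => "ci"
  Position 1: 'a' from first, 'h' from second => "ah"
  Position 2: 'b' from first, 'i' from second => "bi"
  Position 3: 'e' from first, 'f' from second => "ef"
  Position 4: 'd' from first, 'i' from second => "di"
Result: ciahbiefdi

ciahbiefdi


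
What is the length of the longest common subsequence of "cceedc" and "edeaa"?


LCS of "cceedc" and "edeaa"
DP table:
           e    d    e    a    a
      0    0    0    0    0    0
  c   0    0    0    0    0    0
  c   0    0    0    0    0    0
  e   0    1    1    1    1    1
  e   0    1    1    2    2    2
  d   0    1    2    2    2    2
  c   0    1    2    2    2    2
LCS length = dp[6][5] = 2

2


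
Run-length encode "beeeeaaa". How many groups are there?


Input: beeeeaaa
Scanning for consecutive runs:
  Group 1: 'b' x 1 (positions 0-0)
  Group 2: 'e' x 4 (positions 1-4)
  Group 3: 'a' x 3 (positions 5-7)
Total groups: 3

3


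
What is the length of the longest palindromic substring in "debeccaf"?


Input: "debeccaf"
Checking substrings for palindromes:
  [1:4] "ebe" (len 3) => palindrome
  [4:6] "cc" (len 2) => palindrome
Longest palindromic substring: "ebe" with length 3

3


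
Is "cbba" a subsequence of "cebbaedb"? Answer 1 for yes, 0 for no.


Check if "cbba" is a subsequence of "cebbaedb"
Greedy scan:
  Position 0 ('c'): matches sub[0] = 'c'
  Position 1 ('e'): no match needed
  Position 2 ('b'): matches sub[1] = 'b'
  Position 3 ('b'): matches sub[2] = 'b'
  Position 4 ('a'): matches sub[3] = 'a'
  Position 5 ('e'): no match needed
  Position 6 ('d'): no match needed
  Position 7 ('b'): no match needed
All 4 characters matched => is a subsequence

1


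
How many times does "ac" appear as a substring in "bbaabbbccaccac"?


Searching for "ac" in "bbaabbbccaccac"
Scanning each position:
  Position 0: "bb" => no
  Position 1: "ba" => no
  Position 2: "aa" => no
  Position 3: "ab" => no
  Position 4: "bb" => no
  Position 5: "bb" => no
  Position 6: "bc" => no
  Position 7: "cc" => no
  Position 8: "ca" => no
  Position 9: "ac" => MATCH
  Position 10: "cc" => no
  Position 11: "ca" => no
  Position 12: "ac" => MATCH
Total occurrences: 2

2


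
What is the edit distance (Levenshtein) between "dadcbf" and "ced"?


Computing edit distance: "dadcbf" -> "ced"
DP table:
           c    e    d
      0    1    2    3
  d   1    1    2    2
  a   2    2    2    3
  d   3    3    3    2
  c   4    3    4    3
  b   5    4    4    4
  f   6    5    5    5
Edit distance = dp[6][3] = 5

5


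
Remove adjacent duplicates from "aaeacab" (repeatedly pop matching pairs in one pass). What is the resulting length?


Input: aaeacab
Stack-based adjacent duplicate removal:
  Read 'a': push. Stack: a
  Read 'a': matches stack top 'a' => pop. Stack: (empty)
  Read 'e': push. Stack: e
  Read 'a': push. Stack: ea
  Read 'c': push. Stack: eac
  Read 'a': push. Stack: eaca
  Read 'b': push. Stack: eacab
Final stack: "eacab" (length 5)

5


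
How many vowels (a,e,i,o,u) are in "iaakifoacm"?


Input: iaakifoacm
Checking each character:
  'i' at position 0: vowel (running total: 1)
  'a' at position 1: vowel (running total: 2)
  'a' at position 2: vowel (running total: 3)
  'k' at position 3: consonant
  'i' at position 4: vowel (running total: 4)
  'f' at position 5: consonant
  'o' at position 6: vowel (running total: 5)
  'a' at position 7: vowel (running total: 6)
  'c' at position 8: consonant
  'm' at position 9: consonant
Total vowels: 6

6


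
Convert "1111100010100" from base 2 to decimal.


Input: "1111100010100" in base 2
Positional expansion:
  Digit '1' (value 1) x 2^12 = 4096
  Digit '1' (value 1) x 2^11 = 2048
  Digit '1' (value 1) x 2^10 = 1024
  Digit '1' (value 1) x 2^9 = 512
  Digit '1' (value 1) x 2^8 = 256
  Digit '0' (value 0) x 2^7 = 0
  Digit '0' (value 0) x 2^6 = 0
  Digit '0' (value 0) x 2^5 = 0
  Digit '1' (value 1) x 2^4 = 16
  Digit '0' (value 0) x 2^3 = 0
  Digit '1' (value 1) x 2^2 = 4
  Digit '0' (value 0) x 2^1 = 0
  Digit '0' (value 0) x 2^0 = 0
Sum = 7956

7956


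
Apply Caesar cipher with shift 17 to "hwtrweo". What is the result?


Caesar cipher: shift "hwtrweo" by 17
  'h' (pos 7) + 17 = pos 24 = 'y'
  'w' (pos 22) + 17 = pos 13 = 'n'
  't' (pos 19) + 17 = pos 10 = 'k'
  'r' (pos 17) + 17 = pos 8 = 'i'
  'w' (pos 22) + 17 = pos 13 = 'n'
  'e' (pos 4) + 17 = pos 21 = 'v'
  'o' (pos 14) + 17 = pos 5 = 'f'
Result: ynkinvf

ynkinvf


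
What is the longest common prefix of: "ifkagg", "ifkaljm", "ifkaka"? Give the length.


Words: ifkagg, ifkaljm, ifkaka
  Position 0: all 'i' => match
  Position 1: all 'f' => match
  Position 2: all 'k' => match
  Position 3: all 'a' => match
  Position 4: ('g', 'l', 'k') => mismatch, stop
LCP = "ifka" (length 4)

4


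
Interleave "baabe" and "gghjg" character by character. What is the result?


Interleaving "baabe" and "gghjg":
  Position 0: 'b' from first, 'g' from second => "bg"
  Position 1: 'a' from first, 'g' from second => "ag"
  Position 2: 'a' from first, 'h' from second => "ah"
  Position 3: 'b' from first, 'j' from second => "bj"
  Position 4: 'e' from first, 'g' from second => "eg"
Result: bgagahbjeg

bgagahbjeg


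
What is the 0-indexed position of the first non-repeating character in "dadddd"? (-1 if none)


Input: dadddd
Character frequencies:
  'a': 1
  'd': 5
Scanning left to right for freq == 1:
  Position 0 ('d'): freq=5, skip
  Position 1 ('a'): unique! => answer = 1

1


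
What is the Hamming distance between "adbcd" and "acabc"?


Comparing "adbcd" and "acabc" position by position:
  Position 0: 'a' vs 'a' => same
  Position 1: 'd' vs 'c' => differ
  Position 2: 'b' vs 'a' => differ
  Position 3: 'c' vs 'b' => differ
  Position 4: 'd' vs 'c' => differ
Total differences (Hamming distance): 4

4


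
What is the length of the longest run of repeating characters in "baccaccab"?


Input: "baccaccab"
Scanning for longest run:
  Position 1 ('a'): new char, reset run to 1
  Position 2 ('c'): new char, reset run to 1
  Position 3 ('c'): continues run of 'c', length=2
  Position 4 ('a'): new char, reset run to 1
  Position 5 ('c'): new char, reset run to 1
  Position 6 ('c'): continues run of 'c', length=2
  Position 7 ('a'): new char, reset run to 1
  Position 8 ('b'): new char, reset run to 1
Longest run: 'c' with length 2

2


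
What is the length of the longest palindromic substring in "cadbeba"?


Input: "cadbeba"
Checking substrings for palindromes:
  [3:6] "beb" (len 3) => palindrome
Longest palindromic substring: "beb" with length 3

3


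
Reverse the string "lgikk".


Input: lgikk
Reading characters right to left:
  Position 4: 'k'
  Position 3: 'k'
  Position 2: 'i'
  Position 1: 'g'
  Position 0: 'l'
Reversed: kkigl

kkigl


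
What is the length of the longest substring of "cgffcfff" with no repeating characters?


Input: "cgffcfff"
Sliding window (track last position of each char):
  Position 0 ('c'): window [0,0] length 1 -- new best
  Position 1 ('g'): window [0,1] length 2 -- new best
  Position 2 ('f'): window [0,2] length 3 -- new best
  Position 3 ('f'): repeat (last at 2), move window start to 3
  Position 3 ('f'): window [3,3] length 1
  Position 4 ('c'): window [3,4] length 2
  Position 5 ('f'): repeat (last at 3), move window start to 4
  Position 5 ('f'): window [4,5] length 2
  Position 6 ('f'): repeat (last at 5), move window start to 6
  Position 6 ('f'): window [6,6] length 1
  Position 7 ('f'): repeat (last at 6), move window start to 7
  Position 7 ('f'): window [7,7] length 1
Longest substring with no repeats: "cgf" with length 3

3


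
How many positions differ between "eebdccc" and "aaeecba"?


Comparing "eebdccc" and "aaeecba" position by position:
  Position 0: 'e' vs 'a' => DIFFER
  Position 1: 'e' vs 'a' => DIFFER
  Position 2: 'b' vs 'e' => DIFFER
  Position 3: 'd' vs 'e' => DIFFER
  Position 4: 'c' vs 'c' => same
  Position 5: 'c' vs 'b' => DIFFER
  Position 6: 'c' vs 'a' => DIFFER
Positions that differ: 6

6


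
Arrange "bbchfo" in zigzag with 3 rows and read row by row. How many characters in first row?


Zigzag "bbchfo" into 3 rows:
Placing characters:
  'b' => row 0
  'b' => row 1
  'c' => row 2
  'h' => row 1
  'f' => row 0
  'o' => row 1
Rows:
  Row 0: "bf"
  Row 1: "bho"
  Row 2: "c"
First row length: 2

2


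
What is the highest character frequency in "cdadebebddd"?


Input: cdadebebddd
Character counts:
  'a': 1
  'b': 2
  'c': 1
  'd': 5
  'e': 2
Maximum frequency: 5

5


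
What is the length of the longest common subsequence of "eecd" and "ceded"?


LCS of "eecd" and "ceded"
DP table:
           c    e    d    e    d
      0    0    0    0    0    0
  e   0    0    1    1    1    1
  e   0    0    1    1    2    2
  c   0    1    1    1    2    2
  d   0    1    1    2    2    3
LCS length = dp[4][5] = 3

3


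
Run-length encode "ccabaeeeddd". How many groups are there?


Input: ccabaeeeddd
Scanning for consecutive runs:
  Group 1: 'c' x 2 (positions 0-1)
  Group 2: 'a' x 1 (positions 2-2)
  Group 3: 'b' x 1 (positions 3-3)
  Group 4: 'a' x 1 (positions 4-4)
  Group 5: 'e' x 3 (positions 5-7)
  Group 6: 'd' x 3 (positions 8-10)
Total groups: 6

6


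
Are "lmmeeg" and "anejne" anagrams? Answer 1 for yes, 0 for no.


Strings: "lmmeeg", "anejne"
Sorted first:  eeglmm
Sorted second: aeejnn
Differ at position 0: 'e' vs 'a' => not anagrams

0


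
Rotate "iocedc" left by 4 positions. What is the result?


Input: "iocedc", rotate left by 4
First 4 characters: "ioce"
Remaining characters: "dc"
Concatenate remaining + first: "dc" + "ioce" = "dcioce"

dcioce


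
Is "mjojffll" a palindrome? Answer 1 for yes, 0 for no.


Input: mjojffll
Reversed: llffjojm
  Compare pos 0 ('m') with pos 7 ('l'): MISMATCH
  Compare pos 1 ('j') with pos 6 ('l'): MISMATCH
  Compare pos 2 ('o') with pos 5 ('f'): MISMATCH
  Compare pos 3 ('j') with pos 4 ('f'): MISMATCH
Result: not a palindrome

0


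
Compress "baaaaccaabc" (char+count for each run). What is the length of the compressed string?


Input: baaaaccaabc
Runs:
  'b' x 1 => "b1"
  'a' x 4 => "a4"
  'c' x 2 => "c2"
  'a' x 2 => "a2"
  'b' x 1 => "b1"
  'c' x 1 => "c1"
Compressed: "b1a4c2a2b1c1"
Compressed length: 12

12


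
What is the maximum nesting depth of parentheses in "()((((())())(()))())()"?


Input: "()((((())())(()))())()"
Tracking depth:
  Position 0 '(': depth becomes 1
  Position 1 ')': depth becomes 0
  Position 2 '(': depth becomes 1
  Position 3 '(': depth becomes 2
  Position 4 '(': depth becomes 3
  Position 5 '(': depth becomes 4
  Position 6 '(': depth becomes 5
  Position 7 ')': depth becomes 4
  Position 8 ')': depth becomes 3
  Position 9 '(': depth becomes 4
  Position 10 ')': depth becomes 3
  Position 11 ')': depth becomes 2
  Position 12 '(': depth becomes 3
  Position 13 '(': depth becomes 4
  Position 14 ')': depth becomes 3
  Position 15 ')': depth becomes 2
  Position 16 ')': depth becomes 1
  Position 17 '(': depth becomes 2
  Position 18 ')': depth becomes 1
  Position 19 ')': depth becomes 0
  Position 20 '(': depth becomes 1
  Position 21 ')': depth becomes 0
Maximum depth reached: 5

5


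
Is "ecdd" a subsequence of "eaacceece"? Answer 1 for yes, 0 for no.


Check if "ecdd" is a subsequence of "eaacceece"
Greedy scan:
  Position 0 ('e'): matches sub[0] = 'e'
  Position 1 ('a'): no match needed
  Position 2 ('a'): no match needed
  Position 3 ('c'): matches sub[1] = 'c'
  Position 4 ('c'): no match needed
  Position 5 ('e'): no match needed
  Position 6 ('e'): no match needed
  Position 7 ('c'): no match needed
  Position 8 ('e'): no match needed
Only matched 2/4 characters => not a subsequence

0


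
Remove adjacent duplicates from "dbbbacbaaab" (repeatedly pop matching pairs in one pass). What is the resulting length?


Input: dbbbacbaaab
Stack-based adjacent duplicate removal:
  Read 'd': push. Stack: d
  Read 'b': push. Stack: db
  Read 'b': matches stack top 'b' => pop. Stack: d
  Read 'b': push. Stack: db
  Read 'a': push. Stack: dba
  Read 'c': push. Stack: dbac
  Read 'b': push. Stack: dbacb
  Read 'a': push. Stack: dbacba
  Read 'a': matches stack top 'a' => pop. Stack: dbacb
  Read 'a': push. Stack: dbacba
  Read 'b': push. Stack: dbacbab
Final stack: "dbacbab" (length 7)

7


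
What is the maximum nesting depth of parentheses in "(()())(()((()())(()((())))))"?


Input: "(()())(()((()())(()((())))))"
Tracking depth:
  Position 0 '(': depth becomes 1
  Position 1 '(': depth becomes 2
  Position 2 ')': depth becomes 1
  Position 3 '(': depth becomes 2
  Position 4 ')': depth becomes 1
  Position 5 ')': depth becomes 0
  Position 6 '(': depth becomes 1
  Position 7 '(': depth becomes 2
  Position 8 ')': depth becomes 1
  Position 9 '(': depth becomes 2
  Position 10 '(': depth becomes 3
  Position 11 '(': depth becomes 4
  Position 12 ')': depth becomes 3
  Position 13 '(': depth becomes 4
  Position 14 ')': depth becomes 3
  Position 15 ')': depth becomes 2
  Position 16 '(': depth becomes 3
  Position 17 '(': depth becomes 4
  Position 18 ')': depth becomes 3
  Position 19 '(': depth becomes 4
  Position 20 '(': depth becomes 5
  Position 21 '(': depth becomes 6
  Position 22 ')': depth becomes 5
  Position 23 ')': depth becomes 4
  Position 24 ')': depth becomes 3
  Position 25 ')': depth becomes 2
  Position 26 ')': depth becomes 1
  Position 27 ')': depth becomes 0
Maximum depth reached: 6

6


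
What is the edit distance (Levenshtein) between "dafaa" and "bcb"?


Computing edit distance: "dafaa" -> "bcb"
DP table:
           b    c    b
      0    1    2    3
  d   1    1    2    3
  a   2    2    2    3
  f   3    3    3    3
  a   4    4    4    4
  a   5    5    5    5
Edit distance = dp[5][3] = 5

5


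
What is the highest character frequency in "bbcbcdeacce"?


Input: bbcbcdeacce
Character counts:
  'a': 1
  'b': 3
  'c': 4
  'd': 1
  'e': 2
Maximum frequency: 4

4


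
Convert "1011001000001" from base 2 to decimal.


Input: "1011001000001" in base 2
Positional expansion:
  Digit '1' (value 1) x 2^12 = 4096
  Digit '0' (value 0) x 2^11 = 0
  Digit '1' (value 1) x 2^10 = 1024
  Digit '1' (value 1) x 2^9 = 512
  Digit '0' (value 0) x 2^8 = 0
  Digit '0' (value 0) x 2^7 = 0
  Digit '1' (value 1) x 2^6 = 64
  Digit '0' (value 0) x 2^5 = 0
  Digit '0' (value 0) x 2^4 = 0
  Digit '0' (value 0) x 2^3 = 0
  Digit '0' (value 0) x 2^2 = 0
  Digit '0' (value 0) x 2^1 = 0
  Digit '1' (value 1) x 2^0 = 1
Sum = 5697

5697


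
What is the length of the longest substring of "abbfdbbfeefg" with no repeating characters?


Input: "abbfdbbfeefg"
Sliding window (track last position of each char):
  Position 0 ('a'): window [0,0] length 1 -- new best
  Position 1 ('b'): window [0,1] length 2 -- new best
  Position 2 ('b'): repeat (last at 1), move window start to 2
  Position 2 ('b'): window [2,2] length 1
  Position 3 ('f'): window [2,3] length 2
  Position 4 ('d'): window [2,4] length 3 -- new best
  Position 5 ('b'): repeat (last at 2), move window start to 3
  Position 5 ('b'): window [3,5] length 3
  Position 6 ('b'): repeat (last at 5), move window start to 6
  Position 6 ('b'): window [6,6] length 1
  Position 7 ('f'): window [6,7] length 2
  Position 8 ('e'): window [6,8] length 3
  Position 9 ('e'): repeat (last at 8), move window start to 9
  Position 9 ('e'): window [9,9] length 1
  Position 10 ('f'): window [9,10] length 2
  Position 11 ('g'): window [9,11] length 3
Longest substring with no repeats: "bfd" with length 3

3


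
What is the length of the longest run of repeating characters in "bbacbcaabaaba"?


Input: "bbacbcaabaaba"
Scanning for longest run:
  Position 1 ('b'): continues run of 'b', length=2
  Position 2 ('a'): new char, reset run to 1
  Position 3 ('c'): new char, reset run to 1
  Position 4 ('b'): new char, reset run to 1
  Position 5 ('c'): new char, reset run to 1
  Position 6 ('a'): new char, reset run to 1
  Position 7 ('a'): continues run of 'a', length=2
  Position 8 ('b'): new char, reset run to 1
  Position 9 ('a'): new char, reset run to 1
  Position 10 ('a'): continues run of 'a', length=2
  Position 11 ('b'): new char, reset run to 1
  Position 12 ('a'): new char, reset run to 1
Longest run: 'b' with length 2

2


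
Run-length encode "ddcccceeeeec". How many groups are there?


Input: ddcccceeeeec
Scanning for consecutive runs:
  Group 1: 'd' x 2 (positions 0-1)
  Group 2: 'c' x 4 (positions 2-5)
  Group 3: 'e' x 5 (positions 6-10)
  Group 4: 'c' x 1 (positions 11-11)
Total groups: 4

4


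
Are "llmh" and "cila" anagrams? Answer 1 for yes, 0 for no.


Strings: "llmh", "cila"
Sorted first:  hllm
Sorted second: acil
Differ at position 0: 'h' vs 'a' => not anagrams

0


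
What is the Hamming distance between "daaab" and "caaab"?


Comparing "daaab" and "caaab" position by position:
  Position 0: 'd' vs 'c' => differ
  Position 1: 'a' vs 'a' => same
  Position 2: 'a' vs 'a' => same
  Position 3: 'a' vs 'a' => same
  Position 4: 'b' vs 'b' => same
Total differences (Hamming distance): 1

1


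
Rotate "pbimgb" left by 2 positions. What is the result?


Input: "pbimgb", rotate left by 2
First 2 characters: "pb"
Remaining characters: "imgb"
Concatenate remaining + first: "imgb" + "pb" = "imgbpb"

imgbpb


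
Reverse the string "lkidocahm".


Input: lkidocahm
Reading characters right to left:
  Position 8: 'm'
  Position 7: 'h'
  Position 6: 'a'
  Position 5: 'c'
  Position 4: 'o'
  Position 3: 'd'
  Position 2: 'i'
  Position 1: 'k'
  Position 0: 'l'
Reversed: mhacodikl

mhacodikl


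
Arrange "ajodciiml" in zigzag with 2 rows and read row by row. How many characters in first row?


Zigzag "ajodciiml" into 2 rows:
Placing characters:
  'a' => row 0
  'j' => row 1
  'o' => row 0
  'd' => row 1
  'c' => row 0
  'i' => row 1
  'i' => row 0
  'm' => row 1
  'l' => row 0
Rows:
  Row 0: "aocil"
  Row 1: "jdim"
First row length: 5

5


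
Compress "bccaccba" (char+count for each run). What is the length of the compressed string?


Input: bccaccba
Runs:
  'b' x 1 => "b1"
  'c' x 2 => "c2"
  'a' x 1 => "a1"
  'c' x 2 => "c2"
  'b' x 1 => "b1"
  'a' x 1 => "a1"
Compressed: "b1c2a1c2b1a1"
Compressed length: 12

12


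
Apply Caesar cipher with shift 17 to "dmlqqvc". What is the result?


Caesar cipher: shift "dmlqqvc" by 17
  'd' (pos 3) + 17 = pos 20 = 'u'
  'm' (pos 12) + 17 = pos 3 = 'd'
  'l' (pos 11) + 17 = pos 2 = 'c'
  'q' (pos 16) + 17 = pos 7 = 'h'
  'q' (pos 16) + 17 = pos 7 = 'h'
  'v' (pos 21) + 17 = pos 12 = 'm'
  'c' (pos 2) + 17 = pos 19 = 't'
Result: udchhmt

udchhmt


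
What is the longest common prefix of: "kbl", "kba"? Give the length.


Words: kbl, kba
  Position 0: all 'k' => match
  Position 1: all 'b' => match
  Position 2: ('l', 'a') => mismatch, stop
LCP = "kb" (length 2)

2


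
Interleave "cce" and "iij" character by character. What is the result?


Interleaving "cce" and "iij":
  Position 0: 'c' from first, 'i' from second => "ci"
  Position 1: 'c' from first, 'i' from second => "ci"
  Position 2: 'e' from first, 'j' from second => "ej"
Result: ciciej

ciciej


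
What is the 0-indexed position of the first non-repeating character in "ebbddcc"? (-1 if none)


Input: ebbddcc
Character frequencies:
  'b': 2
  'c': 2
  'd': 2
  'e': 1
Scanning left to right for freq == 1:
  Position 0 ('e'): unique! => answer = 0

0
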